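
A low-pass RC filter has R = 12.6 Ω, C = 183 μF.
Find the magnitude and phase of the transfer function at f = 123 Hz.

Step 1 — Angular frequency: ω = 2π·123 = 772.8 rad/s.
Step 2 — Transfer function: H(jω) = 1/(1 + jωRC).
Step 3 — Denominator: 1 + jωRC = 1 + j·772.8·12.6·0.000183 = 1 + j1.782.
Step 4 — H = 0.2395 - j0.4268.
Step 5 — Magnitude: |H| = 0.4894 (-6.2 dB); phase: φ = -60.7°.

|H| = 0.4894 (-6.2 dB), φ = -60.7°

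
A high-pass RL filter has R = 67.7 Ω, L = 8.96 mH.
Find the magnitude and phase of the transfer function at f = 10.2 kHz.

Step 1 — Angular frequency: ω = 2π·1.02e+04 = 6.409e+04 rad/s.
Step 2 — Transfer function: H(jω) = jωL/(R + jωL).
Step 3 — Numerator jωL = j·574.2; denominator R + jωL = 67.7 + j574.2.
Step 4 — H = 0.9863 + j0.1163.
Step 5 — Magnitude: |H| = 0.9931 (-0.1 dB); phase: φ = 6.7°.

|H| = 0.9931 (-0.1 dB), φ = 6.7°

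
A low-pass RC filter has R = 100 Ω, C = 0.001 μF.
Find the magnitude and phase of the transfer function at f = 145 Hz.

Step 1 — Angular frequency: ω = 2π·145 = 911.1 rad/s.
Step 2 — Transfer function: H(jω) = 1/(1 + jωRC).
Step 3 — Denominator: 1 + jωRC = 1 + j·911.1·100·1e-09 = 1 + j9.111e-05.
Step 4 — H = 1 - j9.111e-05.
Step 5 — Magnitude: |H| = 1 (-0.0 dB); phase: φ = -0.0°.

|H| = 1 (-0.0 dB), φ = -0.0°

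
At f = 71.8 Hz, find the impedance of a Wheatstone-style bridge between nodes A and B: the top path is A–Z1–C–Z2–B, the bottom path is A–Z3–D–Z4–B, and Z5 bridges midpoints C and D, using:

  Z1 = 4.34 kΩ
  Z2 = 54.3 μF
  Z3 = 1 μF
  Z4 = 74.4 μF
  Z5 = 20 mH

Step 1 — Angular frequency: ω = 2π·f = 2π·71.8 = 451.1 rad/s.
Step 2 — Component impedances:
  Z1: Z = R = 4340 Ω
  Z2: Z = 1/(jωC) = -j/(ω·C) = 0 - j40.82 Ω
  Z3: Z = 1/(jωC) = -j/(ω·C) = 0 - j2217 Ω
  Z4: Z = 1/(jωC) = -j/(ω·C) = 0 - j29.79 Ω
  Z5: Z = jωL = j·451.1·0.02 = 0 + j9.023 Ω
Step 3 — Bridge requires nodal analysis (the Z5 bridge couples midpoints C and D, so the two paths cannot be reduced to a simple series/parallel combination). Setting node B to ground and injecting 1 A at node A, the 3-node admittance system at A, C, D solves to V_A = Z_AB = 896.1 - j1776 Ω = 1990∠-63.2° Ω.

Z = 896.1 - j1776 Ω = 1990∠-63.2° Ω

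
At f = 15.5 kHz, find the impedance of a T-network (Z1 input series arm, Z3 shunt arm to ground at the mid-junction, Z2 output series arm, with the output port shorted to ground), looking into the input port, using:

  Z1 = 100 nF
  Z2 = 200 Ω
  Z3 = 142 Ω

Step 1 — Angular frequency: ω = 2π·f = 2π·1.55e+04 = 9.739e+04 rad/s.
Step 2 — Component impedances:
  Z1: Z = 1/(jωC) = -j/(ω·C) = 0 - j102.7 Ω
  Z2: Z = R = 200 Ω
  Z3: Z = R = 142 Ω
Step 3 — With the output port shorted to ground, the output series arm Z2 runs from the junction to ground; the shunt arm Z3 also runs from the junction to ground. They appear in parallel: Z3 || Z2 = 83.04 Ω.
Step 4 — Series with input arm Z1: Z_in = Z1 + (Z3 || Z2) = 83.04 - j102.7 Ω = 132.1∠-51.0° Ω.

Z = 83.04 - j102.7 Ω = 132.1∠-51.0° Ω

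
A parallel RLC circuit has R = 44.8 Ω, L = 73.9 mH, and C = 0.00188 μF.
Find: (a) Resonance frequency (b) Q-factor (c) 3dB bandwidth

Step 1 — Resonance: ω₀ = 1/√(LC) = 1/√(0.0739·1.88e-09) = 8.484e+04 rad/s.
Step 2 — f₀ = ω₀/(2π) = 1.35e+04 Hz.
Step 3 — Parallel Q: Q = R/(ω₀L) = 44.8/(8.484e+04·0.0739) = 0.007146.
Step 4 — Bandwidth: Δω = ω₀/Q = 1.187e+07 rad/s; BW = Δω/(2π) = 1.89e+06 Hz.

(a) f₀ = 1.35e+04 Hz  (b) Q = 0.007146  (c) BW = 1.89e+06 Hz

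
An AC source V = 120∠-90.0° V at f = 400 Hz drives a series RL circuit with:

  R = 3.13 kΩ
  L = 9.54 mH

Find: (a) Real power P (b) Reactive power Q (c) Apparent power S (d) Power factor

Step 1 — Angular frequency: ω = 2π·f = 2π·400 = 2513 rad/s.
Step 2 — Component impedances:
  R: Z = R = 3130 Ω
  L: Z = jωL = j·2513·0.00954 = 0 + j23.98 Ω
Step 3 — Series combination: Z_total = R + L = 3130 + j23.98 Ω = 3130∠0.4° Ω.
Step 4 — Source phasor: V = 120∠-90.0° V = 0 - j120 V.
Step 5 — Current: I = V / Z = -0.0002937 - j0.03834 A = 0.03834∠-90.4° A.
Step 6 — Complex power: S = V·I* = 4.6 + j0.03524 VA.
Step 7 — Real power: P = Re(S) = 4.6 W.
Step 8 — Reactive power: Q = Im(S) = 0.03524 VAR.
Step 9 — Apparent power: |S| = 4.601 VA.
Step 10 — Power factor: PF = P/|S| = 1 (lagging).

(a) P = 4.6 W  (b) Q = 0.03524 VAR  (c) S = 4.601 VA  (d) PF = 1 (lagging)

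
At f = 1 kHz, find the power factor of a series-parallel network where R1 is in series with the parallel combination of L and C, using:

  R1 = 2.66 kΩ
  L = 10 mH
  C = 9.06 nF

Step 1 — Angular frequency: ω = 2π·f = 2π·1000 = 6283 rad/s.
Step 2 — Component impedances:
  R1: Z = R = 2660 Ω
  L: Z = jωL = j·6283·0.01 = 0 + j62.83 Ω
  C: Z = 1/(jωC) = -j/(ω·C) = 0 - j1.757e+04 Ω
Step 3 — Parallel branch: L || C = 1/(1/L + 1/C) = 0 + j63.06 Ω.
Step 4 — Series with R1: Z_total = R1 + (L || C) = 2660 + j63.06 Ω = 2661∠1.4° Ω.
Step 5 — Power factor: PF = cos(φ) = Re(Z)/|Z| = 2660/2660.7 = 0.9997.
Step 6 — Type: Im(Z) = 63.06 ⇒ lagging (phase φ = 1.4°).

PF = 0.9997 (lagging, φ = 1.4°)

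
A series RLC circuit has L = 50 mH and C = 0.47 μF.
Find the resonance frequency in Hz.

Step 1 — Resonance condition Im(Z)=0 gives ω₀ = 1/√(LC).
Step 2 — ω₀ = 1/√(0.05·4.7e-07) = 6523 rad/s.
Step 3 — f₀ = ω₀/(2π) = 1038 Hz.

f₀ = 1038 Hz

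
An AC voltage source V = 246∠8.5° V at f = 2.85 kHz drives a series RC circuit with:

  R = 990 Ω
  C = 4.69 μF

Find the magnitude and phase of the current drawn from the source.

Step 1 — Angular frequency: ω = 2π·f = 2π·2850 = 1.791e+04 rad/s.
Step 2 — Component impedances:
  R: Z = R = 990 Ω
  C: Z = 1/(jωC) = -j/(ω·C) = 0 - j11.91 Ω
Step 3 — Series combination: Z_total = R + C = 990 - j11.91 Ω = 990.1∠-0.7° Ω.
Step 4 — Source phasor: V = 246∠8.5° V = 243.3 + j36.36 V.
Step 5 — Ohm's law: I = V / Z_total = (243.3 + j36.36) / (990 - j11.91) = 0.2453 + j0.03968 A.
Step 6 — Convert to polar: |I| = 0.2485 A, ∠I = 9.2°.

I = 0.2485∠9.2° A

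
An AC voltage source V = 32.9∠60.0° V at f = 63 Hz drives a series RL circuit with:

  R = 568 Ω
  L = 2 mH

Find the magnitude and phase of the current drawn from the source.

Step 1 — Angular frequency: ω = 2π·f = 2π·63 = 395.8 rad/s.
Step 2 — Component impedances:
  R: Z = R = 568 Ω
  L: Z = jωL = j·395.8·0.002 = 0 + j0.7917 Ω
Step 3 — Series combination: Z_total = R + L = 568 + j0.7917 Ω = 568∠0.1° Ω.
Step 4 — Source phasor: V = 32.9∠60.0° V = 16.45 + j28.49 V.
Step 5 — Ohm's law: I = V / Z_total = (16.45 + j28.49) / (568 + j0.7917) = 0.02903 + j0.05012 A.
Step 6 — Convert to polar: |I| = 0.05792 A, ∠I = 59.9°.

I = 0.05792∠59.9° A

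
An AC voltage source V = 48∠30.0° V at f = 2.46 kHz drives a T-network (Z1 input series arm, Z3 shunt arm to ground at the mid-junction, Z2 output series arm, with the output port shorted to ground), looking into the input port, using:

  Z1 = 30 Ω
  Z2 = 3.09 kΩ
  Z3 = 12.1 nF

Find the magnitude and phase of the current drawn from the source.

Step 1 — Angular frequency: ω = 2π·f = 2π·2460 = 1.546e+04 rad/s.
Step 2 — Component impedances:
  Z1: Z = R = 30 Ω
  Z2: Z = R = 3090 Ω
  Z3: Z = 1/(jωC) = -j/(ω·C) = 0 - j5347 Ω
Step 3 — With the output port shorted to ground, the output series arm Z2 runs from the junction to ground; the shunt arm Z3 also runs from the junction to ground. They appear in parallel: Z3 || Z2 = 2316 - j1339 Ω.
Step 4 — Series with input arm Z1: Z_in = Z1 + (Z3 || Z2) = 2346 - j1339 Ω = 2701∠-29.7° Ω.
Step 5 — Source phasor: V = 48∠30.0° V = 41.57 + j24 V.
Step 6 — Ohm's law: I = V / Z_total = (41.57 + j24) / (2346 - j1339) = 0.008963 + j0.01534 A.
Step 7 — Convert to polar: |I| = 0.01777 A, ∠I = 59.7°.

I = 0.01777∠59.7° A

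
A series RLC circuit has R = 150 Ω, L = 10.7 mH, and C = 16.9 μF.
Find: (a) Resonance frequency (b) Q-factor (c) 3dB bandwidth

Step 1 — Resonance: ω₀ = 1/√(LC) = 1/√(0.0107·1.69e-05) = 2352 rad/s.
Step 2 — f₀ = ω₀/(2π) = 374.3 Hz.
Step 3 — Series Q: Q = ω₀L/R = 2352·0.0107/150 = 0.1677.
Step 4 — Bandwidth: Δω = ω₀/Q = 1.402e+04 rad/s; BW = Δω/(2π) = 2231 Hz.

(a) f₀ = 374.3 Hz  (b) Q = 0.1677  (c) BW = 2231 Hz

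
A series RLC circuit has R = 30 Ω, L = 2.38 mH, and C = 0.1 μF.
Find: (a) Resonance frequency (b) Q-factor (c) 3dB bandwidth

Step 1 — Resonance condition Im(Z)=0 gives ω₀ = 1/√(LC).
Step 2 — ω₀ = 1/√(0.00238·1e-07) = 6.482e+04 rad/s.
Step 3 — f₀ = ω₀/(2π) = 1.032e+04 Hz.
Step 4 — Series Q: Q = ω₀L/R = 6.482e+04·0.00238/30 = 5.142.
Step 5 — 3dB bandwidth: Δω = ω₀/Q = 1.261e+04 rad/s; BW = Δω/(2π) = 2006 Hz.

(a) f₀ = 1.032e+04 Hz  (b) Q = 5.142  (c) BW = 2006 Hz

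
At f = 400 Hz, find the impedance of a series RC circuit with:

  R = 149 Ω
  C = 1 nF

Step 1 — Angular frequency: ω = 2π·f = 2π·400 = 2513 rad/s.
Step 2 — Component impedances:
  R: Z = R = 149 Ω
  C: Z = 1/(jωC) = -j/(ω·C) = 0 - j3.979e+05 Ω
Step 3 — Series combination: Z_total = R + C = 149 - j3.979e+05 Ω = 3.979e+05∠-90.0° Ω.

Z = 149 - j3.979e+05 Ω = 3.979e+05∠-90.0° Ω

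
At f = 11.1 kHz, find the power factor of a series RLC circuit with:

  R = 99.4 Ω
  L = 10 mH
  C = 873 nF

Step 1 — Angular frequency: ω = 2π·f = 2π·1.11e+04 = 6.974e+04 rad/s.
Step 2 — Component impedances:
  R: Z = R = 99.4 Ω
  L: Z = jωL = j·6.974e+04·0.01 = 0 + j697.4 Ω
  C: Z = 1/(jωC) = -j/(ω·C) = 0 - j16.42 Ω
Step 3 — Series combination: Z_total = R + L + C = 99.4 + j681 Ω = 688.2∠81.7° Ω.
Step 4 — Power factor: PF = cos(φ) = Re(Z)/|Z| = 99.4/688.2 = 0.1444.
Step 5 — Type: Im(Z) = 681 ⇒ lagging (phase φ = 81.7°).

PF = 0.1444 (lagging, φ = 81.7°)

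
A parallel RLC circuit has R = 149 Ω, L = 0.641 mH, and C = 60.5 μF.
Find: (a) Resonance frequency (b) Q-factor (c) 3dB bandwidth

Step 1 — Resonance: ω₀ = 1/√(LC) = 1/√(0.000641·6.05e-05) = 5078 rad/s.
Step 2 — f₀ = ω₀/(2π) = 808.2 Hz.
Step 3 — Parallel Q: Q = R/(ω₀L) = 149/(5078·0.000641) = 45.78.
Step 4 — Bandwidth: Δω = ω₀/Q = 110.9 rad/s; BW = Δω/(2π) = 17.66 Hz.

(a) f₀ = 808.2 Hz  (b) Q = 45.78  (c) BW = 17.66 Hz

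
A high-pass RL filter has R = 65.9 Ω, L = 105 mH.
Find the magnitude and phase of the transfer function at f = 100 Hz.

Step 1 — Angular frequency: ω = 2π·100 = 628.3 rad/s.
Step 2 — Transfer function: H(jω) = jωL/(R + jωL).
Step 3 — Numerator jωL = j·65.97; denominator R + jωL = 65.9 + j65.97.
Step 4 — H = 0.5006 + j0.5.
Step 5 — Magnitude: |H| = 0.7075 (-3.0 dB); phase: φ = 45.0°.

|H| = 0.7075 (-3.0 dB), φ = 45.0°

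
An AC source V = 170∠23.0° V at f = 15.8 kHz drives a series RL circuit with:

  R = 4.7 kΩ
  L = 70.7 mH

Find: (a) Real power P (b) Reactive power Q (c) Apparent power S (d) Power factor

Step 1 — Angular frequency: ω = 2π·f = 2π·1.58e+04 = 9.927e+04 rad/s.
Step 2 — Component impedances:
  R: Z = R = 4700 Ω
  L: Z = jωL = j·9.927e+04·0.0707 = 0 + j7019 Ω
Step 3 — Series combination: Z_total = R + L = 4700 + j7019 Ω = 8447∠56.2° Ω.
Step 4 — Source phasor: V = 170∠23.0° V = 156.5 + j66.42 V.
Step 5 — Current: I = V / Z = 0.01684 - j0.01102 A = 0.02013∠-33.2° A.
Step 6 — Complex power: S = V·I* = 1.904 + j2.843 VA.
Step 7 — Real power: P = Re(S) = 1.904 W.
Step 8 — Reactive power: Q = Im(S) = 2.843 VAR.
Step 9 — Apparent power: |S| = 3.421 VA.
Step 10 — Power factor: PF = P/|S| = 0.5564 (lagging).

(a) P = 1.904 W  (b) Q = 2.843 VAR  (c) S = 3.421 VA  (d) PF = 0.5564 (lagging)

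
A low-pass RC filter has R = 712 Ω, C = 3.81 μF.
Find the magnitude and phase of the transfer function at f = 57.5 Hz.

Step 1 — Angular frequency: ω = 2π·57.5 = 361.3 rad/s.
Step 2 — Transfer function: H(jω) = 1/(1 + jωRC).
Step 3 — Denominator: 1 + jωRC = 1 + j·361.3·712·3.81e-06 = 1 + j0.9801.
Step 4 — H = 0.5101 - j0.4999.
Step 5 — Magnitude: |H| = 0.7142 (-2.9 dB); phase: φ = -44.4°.

|H| = 0.7142 (-2.9 dB), φ = -44.4°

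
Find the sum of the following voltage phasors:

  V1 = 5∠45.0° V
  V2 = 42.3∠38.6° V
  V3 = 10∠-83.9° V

Step 1 — Convert each phasor to rectangular form:
  V1 = 5·(cos(45.0°) + j·sin(45.0°)) = 3.536 + j3.536 V
  V2 = 42.3·(cos(38.6°) + j·sin(38.6°)) = 33.06 + j26.39 V
  V3 = 10·(cos(-83.9°) + j·sin(-83.9°)) = 1.063 - j9.943 V
Step 2 — Sum components: V_total = 37.66 + j19.98 V.
Step 3 — Convert to polar: |V_total| = 42.63 V, ∠V_total = 28.0°.

V_total = 42.63∠28.0° V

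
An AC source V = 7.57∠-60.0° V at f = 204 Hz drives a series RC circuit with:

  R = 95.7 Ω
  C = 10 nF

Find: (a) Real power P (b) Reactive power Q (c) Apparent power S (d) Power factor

Step 1 — Angular frequency: ω = 2π·f = 2π·204 = 1282 rad/s.
Step 2 — Component impedances:
  R: Z = R = 95.7 Ω
  C: Z = 1/(jωC) = -j/(ω·C) = 0 - j7.802e+04 Ω
Step 3 — Series combination: Z_total = R + C = 95.7 - j7.802e+04 Ω = 7.802e+04∠-89.9° Ω.
Step 4 — Source phasor: V = 7.57∠-60.0° V = 3.785 - j6.556 V.
Step 5 — Current: I = V / Z = 8.409e-05 + j4.841e-05 A = 9.703e-05∠29.9° A.
Step 6 — Complex power: S = V·I* = 9.01e-07 - j0.0007345 VA.
Step 7 — Real power: P = Re(S) = 9.01e-07 W.
Step 8 — Reactive power: Q = Im(S) = -0.0007345 VAR.
Step 9 — Apparent power: |S| = 0.0007345 VA.
Step 10 — Power factor: PF = P/|S| = 0.001227 (leading).

(a) P = 9.01e-07 W  (b) Q = -0.0007345 VAR  (c) S = 0.0007345 VA  (d) PF = 0.001227 (leading)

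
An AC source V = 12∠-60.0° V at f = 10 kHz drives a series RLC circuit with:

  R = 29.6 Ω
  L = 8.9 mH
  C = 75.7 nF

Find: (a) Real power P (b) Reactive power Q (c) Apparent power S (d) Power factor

Step 1 — Angular frequency: ω = 2π·f = 2π·1e+04 = 6.283e+04 rad/s.
Step 2 — Component impedances:
  R: Z = R = 29.6 Ω
  L: Z = jωL = j·6.283e+04·0.0089 = 0 + j559.2 Ω
  C: Z = 1/(jωC) = -j/(ω·C) = 0 - j210.2 Ω
Step 3 — Series combination: Z_total = R + L + C = 29.6 + j349 Ω = 350.2∠85.2° Ω.
Step 4 — Source phasor: V = 12∠-60.0° V = 6 - j10.39 V.
Step 5 — Current: I = V / Z = -0.02812 - j0.01958 A = 0.03426∠-145.2° A.
Step 6 — Complex power: S = V·I* = 0.03475 + j0.4097 VA.
Step 7 — Real power: P = Re(S) = 0.03475 W.
Step 8 — Reactive power: Q = Im(S) = 0.4097 VAR.
Step 9 — Apparent power: |S| = 0.4112 VA.
Step 10 — Power factor: PF = P/|S| = 0.08452 (lagging).

(a) P = 0.03475 W  (b) Q = 0.4097 VAR  (c) S = 0.4112 VA  (d) PF = 0.08452 (lagging)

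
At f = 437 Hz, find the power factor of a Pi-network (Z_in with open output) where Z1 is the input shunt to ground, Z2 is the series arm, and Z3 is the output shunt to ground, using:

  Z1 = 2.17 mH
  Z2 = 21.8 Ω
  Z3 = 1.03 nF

Step 1 — Angular frequency: ω = 2π·f = 2π·437 = 2746 rad/s.
Step 2 — Component impedances:
  Z1: Z = jωL = j·2746·0.00217 = 0 + j5.958 Ω
  Z2: Z = R = 21.8 Ω
  Z3: Z = 1/(jωC) = -j/(ω·C) = 0 - j3.536e+05 Ω
Step 3 — With open output, the series arm Z2 and the output shunt Z3 appear in series to ground: Z2 + Z3 = 21.8 - j3.536e+05 Ω.
Step 4 — Parallel with input shunt Z1: Z_in = Z1 || (Z2 + Z3) = 6.19e-09 + j5.958 Ω = 5.958∠90.0° Ω.
Step 5 — Power factor: PF = cos(φ) = Re(Z)/|Z| = 6.19e-09/5.958 = 1.039e-09.
Step 6 — Type: Im(Z) = 5.958 ⇒ lagging (phase φ = 90.0°).

PF = 1.039e-09 (lagging, φ = 90.0°)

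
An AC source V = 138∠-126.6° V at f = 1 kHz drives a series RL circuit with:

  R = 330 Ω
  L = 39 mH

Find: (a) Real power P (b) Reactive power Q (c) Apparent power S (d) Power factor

Step 1 — Angular frequency: ω = 2π·f = 2π·1000 = 6283 rad/s.
Step 2 — Component impedances:
  R: Z = R = 330 Ω
  L: Z = jωL = j·6283·0.039 = 0 + j245 Ω
Step 3 — Series combination: Z_total = R + L = 330 + j245 Ω = 411∠36.6° Ω.
Step 4 — Source phasor: V = 138∠-126.6° V = -82.28 - j110.8 V.
Step 5 — Current: I = V / Z = -0.3214 - j0.09706 A = 0.3357∠-163.2° A.
Step 6 — Complex power: S = V·I* = 37.2 + j27.62 VA.
Step 7 — Real power: P = Re(S) = 37.2 W.
Step 8 — Reactive power: Q = Im(S) = 27.62 VAR.
Step 9 — Apparent power: |S| = 46.33 VA.
Step 10 — Power factor: PF = P/|S| = 0.8029 (lagging).

(a) P = 37.2 W  (b) Q = 27.62 VAR  (c) S = 46.33 VA  (d) PF = 0.8029 (lagging)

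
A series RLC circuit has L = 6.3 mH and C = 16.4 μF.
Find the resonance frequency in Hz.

Step 1 — Resonance condition Im(Z)=0 gives ω₀ = 1/√(LC).
Step 2 — ω₀ = 1/√(0.0063·1.64e-05) = 3111 rad/s.
Step 3 — f₀ = ω₀/(2π) = 495.1 Hz.

f₀ = 495.1 Hz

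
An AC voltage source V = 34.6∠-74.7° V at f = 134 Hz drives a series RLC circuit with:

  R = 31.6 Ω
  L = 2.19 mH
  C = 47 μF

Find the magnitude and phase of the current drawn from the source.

Step 1 — Angular frequency: ω = 2π·f = 2π·134 = 841.9 rad/s.
Step 2 — Component impedances:
  R: Z = R = 31.6 Ω
  L: Z = jωL = j·841.9·0.00219 = 0 + j1.844 Ω
  C: Z = 1/(jωC) = -j/(ω·C) = 0 - j25.27 Ω
Step 3 — Series combination: Z_total = R + L + C = 31.6 - j23.43 Ω = 39.34∠-36.6° Ω.
Step 4 — Source phasor: V = 34.6∠-74.7° V = 9.13 - j33.37 V.
Step 5 — Ohm's law: I = V / Z_total = (9.13 - j33.37) / (31.6 - j23.43) = 0.6917 - j0.5433 A.
Step 6 — Convert to polar: |I| = 0.8796 A, ∠I = -38.1°.

I = 0.8796∠-38.1° A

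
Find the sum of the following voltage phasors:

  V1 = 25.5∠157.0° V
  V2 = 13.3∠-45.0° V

Step 1 — Convert each phasor to rectangular form:
  V1 = 25.5·(cos(157.0°) + j·sin(157.0°)) = -23.47 + j9.964 V
  V2 = 13.3·(cos(-45.0°) + j·sin(-45.0°)) = 9.405 - j9.405 V
Step 2 — Sum components: V_total = -14.07 + j0.5591 V.
Step 3 — Convert to polar: |V_total| = 14.08 V, ∠V_total = 177.7°.

V_total = 14.08∠177.7° V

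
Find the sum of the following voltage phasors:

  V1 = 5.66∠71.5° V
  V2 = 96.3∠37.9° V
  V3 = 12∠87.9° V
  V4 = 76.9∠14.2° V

Step 1 — Convert each phasor to rectangular form:
  V1 = 5.66·(cos(71.5°) + j·sin(71.5°)) = 1.796 + j5.368 V
  V2 = 96.3·(cos(37.9°) + j·sin(37.9°)) = 75.99 + j59.16 V
  V3 = 12·(cos(87.9°) + j·sin(87.9°)) = 0.4397 + j11.99 V
  V4 = 76.9·(cos(14.2°) + j·sin(14.2°)) = 74.55 + j18.86 V
Step 2 — Sum components: V_total = 152.8 + j95.38 V.
Step 3 — Convert to polar: |V_total| = 180.1 V, ∠V_total = 32.0°.

V_total = 180.1∠32.0° V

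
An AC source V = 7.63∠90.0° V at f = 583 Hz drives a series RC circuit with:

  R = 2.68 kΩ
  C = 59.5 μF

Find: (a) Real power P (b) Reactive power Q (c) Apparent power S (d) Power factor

Step 1 — Angular frequency: ω = 2π·f = 2π·583 = 3663 rad/s.
Step 2 — Component impedances:
  R: Z = R = 2680 Ω
  C: Z = 1/(jωC) = -j/(ω·C) = 0 - j4.588 Ω
Step 3 — Series combination: Z_total = R + C = 2680 - j4.588 Ω = 2680∠-0.1° Ω.
Step 4 — Source phasor: V = 7.63∠90.0° V = 0 + j7.63 V.
Step 5 — Current: I = V / Z = -4.874e-06 + j0.002847 A = 0.002847∠90.1° A.
Step 6 — Complex power: S = V·I* = 0.02172 - j3.719e-05 VA.
Step 7 — Real power: P = Re(S) = 0.02172 W.
Step 8 — Reactive power: Q = Im(S) = -3.719e-05 VAR.
Step 9 — Apparent power: |S| = 0.02172 VA.
Step 10 — Power factor: PF = P/|S| = 1 (leading).

(a) P = 0.02172 W  (b) Q = -3.719e-05 VAR  (c) S = 0.02172 VA  (d) PF = 1 (leading)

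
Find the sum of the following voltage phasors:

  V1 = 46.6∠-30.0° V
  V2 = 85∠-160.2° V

Step 1 — Convert each phasor to rectangular form:
  V1 = 46.6·(cos(-30.0°) + j·sin(-30.0°)) = 40.36 - j23.3 V
  V2 = 85·(cos(-160.2°) + j·sin(-160.2°)) = -79.97 - j28.79 V
Step 2 — Sum components: V_total = -39.62 - j52.09 V.
Step 3 — Convert to polar: |V_total| = 65.45 V, ∠V_total = -127.3°.

V_total = 65.45∠-127.3° V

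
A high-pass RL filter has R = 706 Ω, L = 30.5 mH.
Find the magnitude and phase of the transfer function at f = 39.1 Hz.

Step 1 — Angular frequency: ω = 2π·39.1 = 245.7 rad/s.
Step 2 — Transfer function: H(jω) = jωL/(R + jωL).
Step 3 — Numerator jωL = j·7.493; denominator R + jωL = 706 + j7.493.
Step 4 — H = 0.0001126 + j0.01061.
Step 5 — Magnitude: |H| = 0.01061 (-39.5 dB); phase: φ = 89.4°.

|H| = 0.01061 (-39.5 dB), φ = 89.4°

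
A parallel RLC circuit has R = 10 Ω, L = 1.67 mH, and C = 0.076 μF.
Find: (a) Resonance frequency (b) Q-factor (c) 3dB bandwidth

Step 1 — Resonance: ω₀ = 1/√(LC) = 1/√(0.00167·7.6e-08) = 8.876e+04 rad/s.
Step 2 — f₀ = ω₀/(2π) = 1.413e+04 Hz.
Step 3 — Parallel Q: Q = R/(ω₀L) = 10/(8.876e+04·0.00167) = 0.06746.
Step 4 — Bandwidth: Δω = ω₀/Q = 1.316e+06 rad/s; BW = Δω/(2π) = 2.094e+05 Hz.

(a) f₀ = 1.413e+04 Hz  (b) Q = 0.06746  (c) BW = 2.094e+05 Hz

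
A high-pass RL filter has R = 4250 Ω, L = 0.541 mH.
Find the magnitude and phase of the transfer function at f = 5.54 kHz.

Step 1 — Angular frequency: ω = 2π·5540 = 3.481e+04 rad/s.
Step 2 — Transfer function: H(jω) = jωL/(R + jωL).
Step 3 — Numerator jωL = j·18.83; denominator R + jωL = 4250 + j18.83.
Step 4 — H = 1.963e-05 + j0.004431.
Step 5 — Magnitude: |H| = 0.004431 (-47.1 dB); phase: φ = 89.7°.

|H| = 0.004431 (-47.1 dB), φ = 89.7°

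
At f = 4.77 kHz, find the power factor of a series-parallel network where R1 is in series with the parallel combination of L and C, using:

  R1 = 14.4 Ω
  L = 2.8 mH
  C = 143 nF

Step 1 — Angular frequency: ω = 2π·f = 2π·4770 = 2.997e+04 rad/s.
Step 2 — Component impedances:
  R1: Z = R = 14.4 Ω
  L: Z = jωL = j·2.997e+04·0.0028 = 0 + j83.92 Ω
  C: Z = 1/(jωC) = -j/(ω·C) = 0 - j233.3 Ω
Step 3 — Parallel branch: L || C = 1/(1/L + 1/C) = 0 + j131.1 Ω.
Step 4 — Series with R1: Z_total = R1 + (L || C) = 14.4 + j131.1 Ω = 131.8∠83.7° Ω.
Step 5 — Power factor: PF = cos(φ) = Re(Z)/|Z| = 14.4/131.84 = 0.1092.
Step 6 — Type: Im(Z) = 131.1 ⇒ lagging (phase φ = 83.7°).

PF = 0.1092 (lagging, φ = 83.7°)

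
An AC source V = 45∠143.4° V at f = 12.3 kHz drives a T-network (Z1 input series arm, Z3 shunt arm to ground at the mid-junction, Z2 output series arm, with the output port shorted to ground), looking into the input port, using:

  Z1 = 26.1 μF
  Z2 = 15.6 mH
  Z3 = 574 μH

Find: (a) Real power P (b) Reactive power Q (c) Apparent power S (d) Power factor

Step 1 — Angular frequency: ω = 2π·f = 2π·1.23e+04 = 7.728e+04 rad/s.
Step 2 — Component impedances:
  Z1: Z = 1/(jωC) = -j/(ω·C) = 0 - j0.4958 Ω
  Z2: Z = jωL = j·7.728e+04·0.0156 = 0 + j1206 Ω
  Z3: Z = jωL = j·7.728e+04·0.000574 = 0 + j44.36 Ω
Step 3 — With the output port shorted to ground, the output series arm Z2 runs from the junction to ground; the shunt arm Z3 also runs from the junction to ground. They appear in parallel: Z3 || Z2 = 0 + j42.79 Ω.
Step 4 — Series with input arm Z1: Z_in = Z1 + (Z3 || Z2) = 0 + j42.29 Ω = 42.29∠90.0° Ω.
Step 5 — Source phasor: V = 45∠143.4° V = -36.13 + j26.83 V.
Step 6 — Current: I = V / Z = 0.6344 + j0.8543 A = 1.064∠53.4° A.
Step 7 — Complex power: S = V·I* = 0 + j47.88 VA.
Step 8 — Real power: P = Re(S) = 0 W.
Step 9 — Reactive power: Q = Im(S) = 47.88 VAR.
Step 10 — Apparent power: |S| = 47.88 VA.
Step 11 — Power factor: PF = P/|S| = 0 (lagging).

(a) P = 0 W  (b) Q = 47.88 VAR  (c) S = 47.88 VA  (d) PF = 0 (lagging)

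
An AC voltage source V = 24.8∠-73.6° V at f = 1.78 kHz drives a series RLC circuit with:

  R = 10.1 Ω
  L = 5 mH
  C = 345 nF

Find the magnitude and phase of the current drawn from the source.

Step 1 — Angular frequency: ω = 2π·f = 2π·1780 = 1.118e+04 rad/s.
Step 2 — Component impedances:
  R: Z = R = 10.1 Ω
  L: Z = jωL = j·1.118e+04·0.005 = 0 + j55.92 Ω
  C: Z = 1/(jωC) = -j/(ω·C) = 0 - j259.2 Ω
Step 3 — Series combination: Z_total = R + L + C = 10.1 - j203.2 Ω = 203.5∠-87.2° Ω.
Step 4 — Source phasor: V = 24.8∠-73.6° V = 7.002 - j23.79 V.
Step 5 — Ohm's law: I = V / Z_total = (7.002 - j23.79) / (10.1 - j203.2) = 0.1185 + j0.02856 A.
Step 6 — Convert to polar: |I| = 0.1219 A, ∠I = 13.6°.

I = 0.1219∠13.6° A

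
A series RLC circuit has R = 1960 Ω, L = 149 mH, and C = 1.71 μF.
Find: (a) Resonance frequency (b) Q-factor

Step 1 — Resonance condition Im(Z)=0 gives ω₀ = 1/√(LC).
Step 2 — ω₀ = 1/√(0.149·1.71e-06) = 1981 rad/s.
Step 3 — f₀ = ω₀/(2π) = 315.3 Hz.
Step 4 — Series Q: Q = ω₀L/R = 1981·0.149/1960 = 0.1506.

(a) f₀ = 315.3 Hz  (b) Q = 0.1506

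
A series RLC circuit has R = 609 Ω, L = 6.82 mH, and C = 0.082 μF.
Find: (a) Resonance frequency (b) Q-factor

Step 1 — Resonance condition Im(Z)=0 gives ω₀ = 1/√(LC).
Step 2 — ω₀ = 1/√(0.00682·8.2e-08) = 4.229e+04 rad/s.
Step 3 — f₀ = ω₀/(2π) = 6730 Hz.
Step 4 — Series Q: Q = ω₀L/R = 4.229e+04·0.00682/609 = 0.4736.

(a) f₀ = 6730 Hz  (b) Q = 0.4736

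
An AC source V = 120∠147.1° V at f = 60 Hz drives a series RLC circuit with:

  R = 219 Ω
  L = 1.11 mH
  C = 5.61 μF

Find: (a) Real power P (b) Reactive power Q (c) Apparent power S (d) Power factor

Step 1 — Angular frequency: ω = 2π·f = 2π·60 = 377 rad/s.
Step 2 — Component impedances:
  R: Z = R = 219 Ω
  L: Z = jωL = j·377·0.00111 = 0 + j0.4185 Ω
  C: Z = 1/(jωC) = -j/(ω·C) = 0 - j472.8 Ω
Step 3 — Series combination: Z_total = R + L + C = 219 - j472.4 Ω = 520.7∠-65.1° Ω.
Step 4 — Source phasor: V = 120∠147.1° V = -100.8 + j65.18 V.
Step 5 — Current: I = V / Z = -0.1949 - j0.1229 A = 0.2305∠-147.8° A.
Step 6 — Complex power: S = V·I* = 11.63 - j25.09 VA.
Step 7 — Real power: P = Re(S) = 11.63 W.
Step 8 — Reactive power: Q = Im(S) = -25.09 VAR.
Step 9 — Apparent power: |S| = 27.65 VA.
Step 10 — Power factor: PF = P/|S| = 0.4206 (leading).

(a) P = 11.63 W  (b) Q = -25.09 VAR  (c) S = 27.65 VA  (d) PF = 0.4206 (leading)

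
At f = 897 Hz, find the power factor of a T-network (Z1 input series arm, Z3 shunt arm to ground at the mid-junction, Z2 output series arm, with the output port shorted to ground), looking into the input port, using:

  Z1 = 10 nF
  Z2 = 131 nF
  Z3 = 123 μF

Step 1 — Angular frequency: ω = 2π·f = 2π·897 = 5636 rad/s.
Step 2 — Component impedances:
  Z1: Z = 1/(jωC) = -j/(ω·C) = 0 - j1.774e+04 Ω
  Z2: Z = 1/(jωC) = -j/(ω·C) = 0 - j1354 Ω
  Z3: Z = 1/(jωC) = -j/(ω·C) = 0 - j1.443 Ω
Step 3 — With the output port shorted to ground, the output series arm Z2 runs from the junction to ground; the shunt arm Z3 also runs from the junction to ground. They appear in parallel: Z3 || Z2 = 0 - j1.441 Ω.
Step 4 — Series with input arm Z1: Z_in = Z1 + (Z3 || Z2) = 0 - j1.774e+04 Ω = 1.774e+04∠-90.0° Ω.
Step 5 — Power factor: PF = cos(φ) = Re(Z)/|Z| = 0/1.774e+04 = 0.
Step 6 — Type: Im(Z) = -1.774e+04 ⇒ leading (phase φ = -90.0°).

PF = 0 (leading, φ = -90.0°)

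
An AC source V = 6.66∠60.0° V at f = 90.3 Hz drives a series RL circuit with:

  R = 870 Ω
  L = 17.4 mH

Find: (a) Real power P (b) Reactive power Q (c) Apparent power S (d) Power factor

Step 1 — Angular frequency: ω = 2π·f = 2π·90.3 = 567.4 rad/s.
Step 2 — Component impedances:
  R: Z = R = 870 Ω
  L: Z = jωL = j·567.4·0.0174 = 0 + j9.872 Ω
Step 3 — Series combination: Z_total = R + L = 870 + j9.872 Ω = 870.1∠0.7° Ω.
Step 4 — Source phasor: V = 6.66∠60.0° V = 3.33 + j5.768 V.
Step 5 — Current: I = V / Z = 0.003902 + j0.006585 A = 0.007655∠59.3° A.
Step 6 — Complex power: S = V·I* = 0.05098 + j0.0005785 VA.
Step 7 — Real power: P = Re(S) = 0.05098 W.
Step 8 — Reactive power: Q = Im(S) = 0.0005785 VAR.
Step 9 — Apparent power: |S| = 0.05098 VA.
Step 10 — Power factor: PF = P/|S| = 0.9999 (lagging).

(a) P = 0.05098 W  (b) Q = 0.0005785 VAR  (c) S = 0.05098 VA  (d) PF = 0.9999 (lagging)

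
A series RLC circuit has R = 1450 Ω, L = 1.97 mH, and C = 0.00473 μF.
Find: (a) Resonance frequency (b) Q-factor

Step 1 — Resonance condition Im(Z)=0 gives ω₀ = 1/√(LC).
Step 2 — ω₀ = 1/√(0.00197·4.73e-09) = 3.276e+05 rad/s.
Step 3 — f₀ = ω₀/(2π) = 5.214e+04 Hz.
Step 4 — Series Q: Q = ω₀L/R = 3.276e+05·0.00197/1450 = 0.4451.

(a) f₀ = 5.214e+04 Hz  (b) Q = 0.4451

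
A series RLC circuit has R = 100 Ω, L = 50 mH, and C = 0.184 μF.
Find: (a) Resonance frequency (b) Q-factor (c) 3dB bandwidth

Step 1 — Resonance condition Im(Z)=0 gives ω₀ = 1/√(LC).
Step 2 — ω₀ = 1/√(0.05·1.84e-07) = 1.043e+04 rad/s.
Step 3 — f₀ = ω₀/(2π) = 1659 Hz.
Step 4 — Series Q: Q = ω₀L/R = 1.043e+04·0.05/100 = 5.213.
Step 5 — 3dB bandwidth: Δω = ω₀/Q = 2000 rad/s; BW = Δω/(2π) = 318.3 Hz.

(a) f₀ = 1659 Hz  (b) Q = 5.213  (c) BW = 318.3 Hz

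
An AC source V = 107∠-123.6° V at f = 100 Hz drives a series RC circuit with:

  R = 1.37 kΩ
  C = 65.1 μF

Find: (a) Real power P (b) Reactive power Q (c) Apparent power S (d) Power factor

Step 1 — Angular frequency: ω = 2π·f = 2π·100 = 628.3 rad/s.
Step 2 — Component impedances:
  R: Z = R = 1370 Ω
  C: Z = 1/(jωC) = -j/(ω·C) = 0 - j24.45 Ω
Step 3 — Series combination: Z_total = R + C = 1370 - j24.45 Ω = 1370∠-1.0° Ω.
Step 4 — Source phasor: V = 107∠-123.6° V = -59.21 - j89.12 V.
Step 5 — Current: I = V / Z = -0.04205 - j0.0658 A = 0.07809∠-122.6° A.
Step 6 — Complex power: S = V·I* = 8.354 - j0.1491 VA.
Step 7 — Real power: P = Re(S) = 8.354 W.
Step 8 — Reactive power: Q = Im(S) = -0.1491 VAR.
Step 9 — Apparent power: |S| = 8.356 VA.
Step 10 — Power factor: PF = P/|S| = 0.9998 (leading).

(a) P = 8.354 W  (b) Q = -0.1491 VAR  (c) S = 8.356 VA  (d) PF = 0.9998 (leading)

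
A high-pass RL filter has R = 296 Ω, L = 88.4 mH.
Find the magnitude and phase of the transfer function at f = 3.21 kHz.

Step 1 — Angular frequency: ω = 2π·3210 = 2.017e+04 rad/s.
Step 2 — Transfer function: H(jω) = jωL/(R + jωL).
Step 3 — Numerator jωL = j·1783; denominator R + jωL = 296 + j1783.
Step 4 — H = 0.9732 + j0.1616.
Step 5 — Magnitude: |H| = 0.9865 (-0.1 dB); phase: φ = 9.4°.

|H| = 0.9865 (-0.1 dB), φ = 9.4°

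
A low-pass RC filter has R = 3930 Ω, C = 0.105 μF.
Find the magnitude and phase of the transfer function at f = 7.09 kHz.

Step 1 — Angular frequency: ω = 2π·7090 = 4.455e+04 rad/s.
Step 2 — Transfer function: H(jω) = 1/(1 + jωRC).
Step 3 — Denominator: 1 + jωRC = 1 + j·4.455e+04·3930·1.05e-07 = 1 + j18.38.
Step 4 — H = 0.002951 - j0.05424.
Step 5 — Magnitude: |H| = 0.05432 (-25.3 dB); phase: φ = -86.9°.

|H| = 0.05432 (-25.3 dB), φ = -86.9°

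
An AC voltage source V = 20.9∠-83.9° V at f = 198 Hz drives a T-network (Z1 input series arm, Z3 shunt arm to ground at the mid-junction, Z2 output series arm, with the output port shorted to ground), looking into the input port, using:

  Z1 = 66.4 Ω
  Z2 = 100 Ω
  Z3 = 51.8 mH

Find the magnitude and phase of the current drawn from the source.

Step 1 — Angular frequency: ω = 2π·f = 2π·198 = 1244 rad/s.
Step 2 — Component impedances:
  Z1: Z = R = 66.4 Ω
  Z2: Z = R = 100 Ω
  Z3: Z = jωL = j·1244·0.0518 = 0 + j64.44 Ω
Step 3 — With the output port shorted to ground, the output series arm Z2 runs from the junction to ground; the shunt arm Z3 also runs from the junction to ground. They appear in parallel: Z3 || Z2 = 29.34 + j45.53 Ω.
Step 4 — Series with input arm Z1: Z_in = Z1 + (Z3 || Z2) = 95.74 + j45.53 Ω = 106∠25.4° Ω.
Step 5 — Source phasor: V = 20.9∠-83.9° V = 2.221 - j20.78 V.
Step 6 — Ohm's law: I = V / Z_total = (2.221 - j20.78) / (95.74 + j45.53) = -0.06527 - j0.186 A.
Step 7 — Convert to polar: |I| = 0.1971 A, ∠I = -109.3°.

I = 0.1971∠-109.3° A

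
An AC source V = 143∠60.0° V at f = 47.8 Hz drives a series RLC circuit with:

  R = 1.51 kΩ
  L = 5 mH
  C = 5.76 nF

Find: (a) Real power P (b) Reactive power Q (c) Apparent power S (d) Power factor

Step 1 — Angular frequency: ω = 2π·f = 2π·47.8 = 300.3 rad/s.
Step 2 — Component impedances:
  R: Z = R = 1510 Ω
  L: Z = jωL = j·300.3·0.005 = 0 + j1.502 Ω
  C: Z = 1/(jωC) = -j/(ω·C) = 0 - j5.781e+05 Ω
Step 3 — Series combination: Z_total = R + L + C = 1510 - j5.781e+05 Ω = 5.781e+05∠-89.9° Ω.
Step 4 — Source phasor: V = 143∠60.0° V = 71.5 + j123.8 V.
Step 5 — Current: I = V / Z = -0.0002139 + j0.0001242 A = 0.0002474∠149.9° A.
Step 6 — Complex power: S = V·I* = 9.241e-05 - j0.03538 VA.
Step 7 — Real power: P = Re(S) = 9.241e-05 W.
Step 8 — Reactive power: Q = Im(S) = -0.03538 VAR.
Step 9 — Apparent power: |S| = 0.03538 VA.
Step 10 — Power factor: PF = P/|S| = 0.002612 (leading).

(a) P = 9.241e-05 W  (b) Q = -0.03538 VAR  (c) S = 0.03538 VA  (d) PF = 0.002612 (leading)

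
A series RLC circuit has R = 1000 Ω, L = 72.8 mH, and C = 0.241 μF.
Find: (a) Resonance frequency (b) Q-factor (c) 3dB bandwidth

Step 1 — Resonance condition Im(Z)=0 gives ω₀ = 1/√(LC).
Step 2 — ω₀ = 1/√(0.0728·2.41e-07) = 7550 rad/s.
Step 3 — f₀ = ω₀/(2π) = 1202 Hz.
Step 4 — Series Q: Q = ω₀L/R = 7550·0.0728/1000 = 0.5496.
Step 5 — 3dB bandwidth: Δω = ω₀/Q = 1.374e+04 rad/s; BW = Δω/(2π) = 2186 Hz.

(a) f₀ = 1202 Hz  (b) Q = 0.5496  (c) BW = 2186 Hz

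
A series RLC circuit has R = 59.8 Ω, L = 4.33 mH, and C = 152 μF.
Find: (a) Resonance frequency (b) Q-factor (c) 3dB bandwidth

Step 1 — Resonance condition Im(Z)=0 gives ω₀ = 1/√(LC).
Step 2 — ω₀ = 1/√(0.00433·0.000152) = 1233 rad/s.
Step 3 — f₀ = ω₀/(2π) = 196.2 Hz.
Step 4 — Series Q: Q = ω₀L/R = 1233·0.00433/59.8 = 0.08925.
Step 5 — 3dB bandwidth: Δω = ω₀/Q = 1.381e+04 rad/s; BW = Δω/(2π) = 2198 Hz.

(a) f₀ = 196.2 Hz  (b) Q = 0.08925  (c) BW = 2198 Hz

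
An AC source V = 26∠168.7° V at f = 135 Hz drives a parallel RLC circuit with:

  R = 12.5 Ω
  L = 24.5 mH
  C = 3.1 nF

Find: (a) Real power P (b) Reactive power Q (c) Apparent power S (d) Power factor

Step 1 — Angular frequency: ω = 2π·f = 2π·135 = 848.2 rad/s.
Step 2 — Component impedances:
  R: Z = R = 12.5 Ω
  L: Z = jωL = j·848.2·0.0245 = 0 + j20.78 Ω
  C: Z = 1/(jωC) = -j/(ω·C) = 0 - j3.803e+05 Ω
Step 3 — Parallel combination: 1/Z_total = 1/R + 1/L + 1/C; Z_total = 9.179 + j5.521 Ω = 10.71∠31.0° Ω.
Step 4 — Source phasor: V = 26∠168.7° V = -25.5 + j5.095 V.
Step 5 — Current: I = V / Z = -1.795 + j1.634 A = 2.427∠137.7° A.
Step 6 — Complex power: S = V·I* = 54.08 + j32.53 VA.
Step 7 — Real power: P = Re(S) = 54.08 W.
Step 8 — Reactive power: Q = Im(S) = 32.53 VAR.
Step 9 — Apparent power: |S| = 63.11 VA.
Step 10 — Power factor: PF = P/|S| = 0.8569 (lagging).

(a) P = 54.08 W  (b) Q = 32.53 VAR  (c) S = 63.11 VA  (d) PF = 0.8569 (lagging)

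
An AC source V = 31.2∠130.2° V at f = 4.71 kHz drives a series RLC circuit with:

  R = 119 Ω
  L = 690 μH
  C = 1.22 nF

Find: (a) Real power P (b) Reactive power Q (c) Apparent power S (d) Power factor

Step 1 — Angular frequency: ω = 2π·f = 2π·4710 = 2.959e+04 rad/s.
Step 2 — Component impedances:
  R: Z = R = 119 Ω
  L: Z = jωL = j·2.959e+04·0.00069 = 0 + j20.42 Ω
  C: Z = 1/(jωC) = -j/(ω·C) = 0 - j2.77e+04 Ω
Step 3 — Series combination: Z_total = R + L + C = 119 - j2.768e+04 Ω = 2.768e+04∠-89.8° Ω.
Step 4 — Source phasor: V = 31.2∠130.2° V = -20.14 + j23.83 V.
Step 5 — Current: I = V / Z = -0.0008641 - j0.0007239 A = 0.001127∠-140.0° A.
Step 6 — Complex power: S = V·I* = 0.0001512 - j0.03517 VA.
Step 7 — Real power: P = Re(S) = 0.0001512 W.
Step 8 — Reactive power: Q = Im(S) = -0.03517 VAR.
Step 9 — Apparent power: |S| = 0.03517 VA.
Step 10 — Power factor: PF = P/|S| = 0.0043 (leading).

(a) P = 0.0001512 W  (b) Q = -0.03517 VAR  (c) S = 0.03517 VA  (d) PF = 0.0043 (leading)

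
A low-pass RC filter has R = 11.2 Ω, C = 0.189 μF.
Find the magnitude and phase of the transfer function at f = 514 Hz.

Step 1 — Angular frequency: ω = 2π·514 = 3230 rad/s.
Step 2 — Transfer function: H(jω) = 1/(1 + jωRC).
Step 3 — Denominator: 1 + jωRC = 1 + j·3230·11.2·1.89e-07 = 1 + j0.006836.
Step 4 — H = 1 - j0.006836.
Step 5 — Magnitude: |H| = 1 (-0.0 dB); phase: φ = -0.4°.

|H| = 1 (-0.0 dB), φ = -0.4°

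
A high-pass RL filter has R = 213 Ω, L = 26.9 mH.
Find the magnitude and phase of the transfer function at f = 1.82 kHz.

Step 1 — Angular frequency: ω = 2π·1820 = 1.144e+04 rad/s.
Step 2 — Transfer function: H(jω) = jωL/(R + jωL).
Step 3 — Numerator jωL = j·307.6; denominator R + jωL = 213 + j307.6.
Step 4 — H = 0.6759 + j0.468.
Step 5 — Magnitude: |H| = 0.8221 (-1.7 dB); phase: φ = 34.7°.

|H| = 0.8221 (-1.7 dB), φ = 34.7°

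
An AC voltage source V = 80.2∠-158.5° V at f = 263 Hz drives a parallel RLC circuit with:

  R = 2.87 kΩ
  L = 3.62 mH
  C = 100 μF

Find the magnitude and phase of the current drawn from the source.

Step 1 — Angular frequency: ω = 2π·f = 2π·263 = 1652 rad/s.
Step 2 — Component impedances:
  R: Z = R = 2870 Ω
  L: Z = jωL = j·1652·0.00362 = 0 + j5.982 Ω
  C: Z = 1/(jωC) = -j/(ω·C) = 0 - j6.052 Ω
Step 3 — Parallel combination: 1/Z_total = 1/R + 1/L + 1/C; Z_total = 91.39 + j503.9 Ω = 512.1∠79.7° Ω.
Step 4 — Source phasor: V = 80.2∠-158.5° V = -74.62 - j29.39 V.
Step 5 — Ohm's law: I = V / Z_total = (-74.62 - j29.39) / (91.39 + j503.9) = -0.08247 + j0.1331 A.
Step 6 — Convert to polar: |I| = 0.1566 A, ∠I = 121.8°.

I = 0.1566∠121.8° A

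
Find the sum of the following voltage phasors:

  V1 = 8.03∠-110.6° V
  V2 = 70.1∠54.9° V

Step 1 — Convert each phasor to rectangular form:
  V1 = 8.03·(cos(-110.6°) + j·sin(-110.6°)) = -2.825 - j7.517 V
  V2 = 70.1·(cos(54.9°) + j·sin(54.9°)) = 40.31 + j57.35 V
Step 2 — Sum components: V_total = 37.48 + j49.84 V.
Step 3 — Convert to polar: |V_total| = 62.36 V, ∠V_total = 53.1°.

V_total = 62.36∠53.1° V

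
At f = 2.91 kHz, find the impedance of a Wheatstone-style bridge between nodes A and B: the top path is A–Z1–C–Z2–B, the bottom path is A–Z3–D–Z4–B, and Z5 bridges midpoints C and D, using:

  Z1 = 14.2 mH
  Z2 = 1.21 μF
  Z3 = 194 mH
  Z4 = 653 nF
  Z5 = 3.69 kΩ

Step 1 — Angular frequency: ω = 2π·f = 2π·2910 = 1.828e+04 rad/s.
Step 2 — Component impedances:
  Z1: Z = jωL = j·1.828e+04·0.0142 = 0 + j259.6 Ω
  Z2: Z = 1/(jωC) = -j/(ω·C) = 0 - j45.2 Ω
  Z3: Z = jωL = j·1.828e+04·0.194 = 0 + j3547 Ω
  Z4: Z = 1/(jωC) = -j/(ω·C) = 0 - j83.76 Ω
  Z5: Z = R = 3690 Ω
Step 3 — Bridge requires nodal analysis (the Z5 bridge couples midpoints C and D, so the two paths cannot be reduced to a simple series/parallel combination). Setting node B to ground and injecting 1 A at node A, the 3-node admittance system at A, C, D solves to V_A = Z_AB = 0.3843 + j201.9 Ω = 201.9∠89.9° Ω.

Z = 0.3843 + j201.9 Ω = 201.9∠89.9° Ω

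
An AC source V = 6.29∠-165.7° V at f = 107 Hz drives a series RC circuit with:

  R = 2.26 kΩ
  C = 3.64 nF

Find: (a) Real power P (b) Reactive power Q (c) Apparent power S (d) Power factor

Step 1 — Angular frequency: ω = 2π·f = 2π·107 = 672.3 rad/s.
Step 2 — Component impedances:
  R: Z = R = 2260 Ω
  C: Z = 1/(jωC) = -j/(ω·C) = 0 - j4.086e+05 Ω
Step 3 — Series combination: Z_total = R + C = 2260 - j4.086e+05 Ω = 4.086e+05∠-89.7° Ω.
Step 4 — Source phasor: V = 6.29∠-165.7° V = -6.095 - j1.554 V.
Step 5 — Current: I = V / Z = 3.719e-06 - j1.494e-05 A = 1.539e-05∠-76.0° A.
Step 6 — Complex power: S = V·I* = 5.355e-07 - j9.682e-05 VA.
Step 7 — Real power: P = Re(S) = 5.355e-07 W.
Step 8 — Reactive power: Q = Im(S) = -9.682e-05 VAR.
Step 9 — Apparent power: |S| = 9.682e-05 VA.
Step 10 — Power factor: PF = P/|S| = 0.005531 (leading).

(a) P = 5.355e-07 W  (b) Q = -9.682e-05 VAR  (c) S = 9.682e-05 VA  (d) PF = 0.005531 (leading)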